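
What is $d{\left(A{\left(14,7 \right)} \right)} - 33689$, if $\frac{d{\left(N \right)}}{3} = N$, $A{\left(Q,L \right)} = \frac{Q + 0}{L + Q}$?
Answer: $-33687$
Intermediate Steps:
$A{\left(Q,L \right)} = \frac{Q}{L + Q}$
$d{\left(N \right)} = 3 N$
$d{\left(A{\left(14,7 \right)} \right)} - 33689 = 3 \frac{14}{7 + 14} - 33689 = 3 \cdot \frac{14}{21} - 33689 = 3 \cdot 14 \cdot \frac{1}{21} - 33689 = 3 \cdot \frac{2}{3} - 33689 = 2 - 33689 = -33687$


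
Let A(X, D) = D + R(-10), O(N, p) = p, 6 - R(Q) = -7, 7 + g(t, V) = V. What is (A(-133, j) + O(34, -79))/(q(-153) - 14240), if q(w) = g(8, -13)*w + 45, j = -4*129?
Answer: 582/11135 ≈ 0.052268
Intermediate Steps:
g(t, V) = -7 + V
R(Q) = 13 (R(Q) = 6 - 1*(-7) = 6 + 7 = 13)
j = -516
q(w) = 45 - 20*w (q(w) = (-7 - 13)*w + 45 = -20*w + 45 = 45 - 20*w)
A(X, D) = 13 + D (A(X, D) = D + 13 = 13 + D)
(A(-133, j) + O(34, -79))/(q(-153) - 14240) = ((13 - 516) - 79)/((45 - 20*(-153)) - 14240) = (-503 - 79)/((45 + 3060) - 14240) = -582/(3105 - 14240) = -582/(-11135) = -582*(-1/11135) = 582/11135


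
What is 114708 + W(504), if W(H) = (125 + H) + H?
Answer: 115841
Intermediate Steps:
W(H) = 125 + 2*H
114708 + W(504) = 114708 + (125 + 2*504) = 114708 + (125 + 1008) = 114708 + 1133 = 115841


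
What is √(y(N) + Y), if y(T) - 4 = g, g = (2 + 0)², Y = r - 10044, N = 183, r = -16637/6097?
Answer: 3*I*√41463752057/6097 ≈ 100.19*I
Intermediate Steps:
r = -16637/6097 (r = -16637*1/6097 = -16637/6097 ≈ -2.7287)
Y = -61254905/6097 (Y = -16637/6097 - 10044 = -61254905/6097 ≈ -10047.)
g = 4 (g = 2² = 4)
y(T) = 8 (y(T) = 4 + 4 = 8)
√(y(N) + Y) = √(8 - 61254905/6097) = √(-61206129/6097) = 3*I*√41463752057/6097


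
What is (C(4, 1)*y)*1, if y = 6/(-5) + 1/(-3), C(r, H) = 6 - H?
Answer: -23/3 ≈ -7.6667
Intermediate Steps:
y = -23/15 (y = 6*(-1/5) + 1*(-1/3) = -6/5 - 1/3 = -23/15 ≈ -1.5333)
(C(4, 1)*y)*1 = ((6 - 1*1)*(-23/15))*1 = ((6 - 1)*(-23/15))*1 = (5*(-23/15))*1 = -23/3*1 = -23/3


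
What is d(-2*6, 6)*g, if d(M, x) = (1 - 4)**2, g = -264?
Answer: -2376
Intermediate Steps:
d(M, x) = 9 (d(M, x) = (-3)**2 = 9)
d(-2*6, 6)*g = 9*(-264) = -2376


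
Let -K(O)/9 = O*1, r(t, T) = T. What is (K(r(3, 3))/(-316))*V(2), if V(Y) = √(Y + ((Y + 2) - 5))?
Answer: 27/316 ≈ 0.085443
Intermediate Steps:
K(O) = -9*O
V(Y) = √(-3 + 2*Y) (V(Y) = √(Y + ((2 + Y) - 5)) = √(Y + (-3 + Y)) = √(-3 + 2*Y))
(K(r(3, 3))/(-316))*V(2) = (-9*3/(-316))*√(-3 + 2*2) = (-27*(-1/316))*√(-3 + 4) = 27*√1/316 = (27/316)*1 = 27/316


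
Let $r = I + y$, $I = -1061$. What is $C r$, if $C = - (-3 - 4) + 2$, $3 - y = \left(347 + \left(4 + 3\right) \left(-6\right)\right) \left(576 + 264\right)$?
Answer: $-2315322$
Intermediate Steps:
$y = -256197$ ($y = 3 - \left(347 + \left(4 + 3\right) \left(-6\right)\right) \left(576 + 264\right) = 3 - \left(347 + 7 \left(-6\right)\right) 840 = 3 - \left(347 - 42\right) 840 = 3 - 305 \cdot 840 = 3 - 256200 = -256197$)
$C = 9$ ($C = \left(-1\right) \left(-7\right) + 2 = 7 + 2 = 9$)
$r = -257258$ ($r = -1061 - 256197 = -257258$)
$C r = 9 \left(-257258\right) = -2315322$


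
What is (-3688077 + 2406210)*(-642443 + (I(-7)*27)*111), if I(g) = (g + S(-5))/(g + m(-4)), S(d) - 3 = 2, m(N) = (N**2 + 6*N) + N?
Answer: 15639319629741/19 ≈ 8.2312e+11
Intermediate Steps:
m(N) = N**2 + 7*N
S(d) = 5 (S(d) = 3 + 2 = 5)
I(g) = (5 + g)/(-12 + g) (I(g) = (g + 5)/(g - 4*(7 - 4)) = (5 + g)/(g - 4*3) = (5 + g)/(g - 12) = (5 + g)/(-12 + g))
(-3688077 + 2406210)*(-642443 + (I(-7)*27)*111) = (-3688077 + 2406210)*(-642443 + (((5 - 7)/(-12 - 7))*27)*111) = -1281867*(-642443 + ((-2/(-19))*27)*111) = -1281867*(-642443 + (-1/19*(-2)*27)*111) = -1281867*(-642443 + ((2/19)*27)*111) = -1281867*(-642443 + (54/19)*111) = -1281867*(-642443 + 5994/19) = -1281867*(-12200423/19) = 15639319629741/19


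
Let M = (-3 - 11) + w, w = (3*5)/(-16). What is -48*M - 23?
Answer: 694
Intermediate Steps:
w = -15/16 (w = 15*(-1/16) = -15/16 ≈ -0.93750)
M = -239/16 (M = (-3 - 11) - 15/16 = -14 - 15/16 = -239/16 ≈ -14.938)
-48*M - 23 = -48*(-239/16) - 23 = 717 - 23 = 694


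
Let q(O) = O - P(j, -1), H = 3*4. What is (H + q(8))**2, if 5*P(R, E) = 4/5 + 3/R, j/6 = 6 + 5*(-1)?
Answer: 974169/2500 ≈ 389.67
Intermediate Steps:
H = 12
j = 6 (j = 6*(6 + 5*(-1)) = 6*(6 - 5) = 6*1 = 6)
P(R, E) = 4/25 + 3/(5*R) (P(R, E) = (4/5 + 3/R)/5 = 4/25 + 3/(5*R))
q(O) = -13/50 + O (q(O) = O - (15 + 4*6)/(25*6) = O - (15 + 24)/(25*6) = O - 39/(25*6) = O - 1*13/50 = O - 13/50 = -13/50 + O)
(H + q(8))**2 = (12 + (-13/50 + 8))**2 = (12 + 387/50)**2 = (987/50)**2 = 974169/2500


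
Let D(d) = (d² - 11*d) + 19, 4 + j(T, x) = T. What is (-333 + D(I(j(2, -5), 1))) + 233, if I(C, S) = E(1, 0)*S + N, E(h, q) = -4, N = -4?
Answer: 71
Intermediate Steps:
j(T, x) = -4 + T
I(C, S) = -4 - 4*S (I(C, S) = -4*S - 4 = -4 - 4*S)
D(d) = 19 + d² - 11*d
(-333 + D(I(j(2, -5), 1))) + 233 = (-333 + (19 + (-4 - 4*1)² - 11*(-4 - 4*1))) + 233 = (-333 + (19 + (-4 - 4)² - 11*(-4 - 4))) + 233 = (-333 + (19 + (-8)² - 11*(-8))) + 233 = (-333 + (19 + 64 + 88)) + 233 = (-333 + 171) + 233 = -162 + 233 = 71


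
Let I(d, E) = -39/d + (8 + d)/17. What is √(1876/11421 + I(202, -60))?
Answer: √234034628086914/4357746 ≈ 3.5106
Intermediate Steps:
I(d, E) = 8/17 - 39/d + d/17 (I(d, E) = -39/d + (8 + d)*(1/17) = -39/d + (8/17 + d/17) = 8/17 - 39/d + d/17)
√(1876/11421 + I(202, -60)) = √(1876/11421 + (1/17)*(-663 + 202*(8 + 202))/202) = √(1876*(1/11421) + (1/17)*(1/202)*(-663 + 202*210)) = √(1876/11421 + (1/17)*(1/202)*(-663 + 42420)) = √(1876/11421 + (1/17)*(1/202)*41757) = √(1876/11421 + 41757/3434) = √(483348881/39219714) = √234034628086914/4357746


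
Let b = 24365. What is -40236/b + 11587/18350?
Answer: -91202669/89419550 ≈ -1.0199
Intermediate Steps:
-40236/b + 11587/18350 = -40236/24365 + 11587/18350 = -91202669/89419550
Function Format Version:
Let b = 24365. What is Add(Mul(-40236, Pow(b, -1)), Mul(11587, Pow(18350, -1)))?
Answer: Rational(-91202669, 89419550) ≈ -1.0199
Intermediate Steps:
Add(Mul(-40236, Pow(b, -1)), Mul(11587, Pow(18350, -1))) = Add(Mul(-40236, Pow(24365, -1)), Mul(11587, Pow(18350, -1))) = Add(Mul(-40236, Rational(1, 24365)), Mul(11587, Rational(1, 18350))) = Add(Rational(-40236, 24365), Rational(11587, 18350)) = Rational(-91202669, 89419550)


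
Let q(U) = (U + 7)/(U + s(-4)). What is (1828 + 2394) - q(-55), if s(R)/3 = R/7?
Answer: 1675798/397 ≈ 4221.2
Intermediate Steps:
s(R) = 3*R/7 (s(R) = 3*(R/7) = 3*R/7)
q(U) = (7 + U)/(-12/7 + U) (q(U) = (U + 7)/(U + (3/7)*(-4)) = (7 + U)/(U - 12/7) = (7 + U)/(-12/7 + U))
(1828 + 2394) - q(-55) = (1828 + 2394) - 7*(7 - 55)/(-12 + 7*(-55)) = 4222 - 7*(-48)/(-12 - 385) = 4222 - 7*(-48)/(-397) = 4222 - 7*(-1)*(-48)/397 = 4222 - 1*336/397 = 4222 - 336/397 = 1675798/397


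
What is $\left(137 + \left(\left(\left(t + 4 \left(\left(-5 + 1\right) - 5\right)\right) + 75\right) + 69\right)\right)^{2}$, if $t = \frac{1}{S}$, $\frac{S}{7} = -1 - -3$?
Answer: $\frac{11771761}{196} \approx 60060.0$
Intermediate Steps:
$S = 14$ ($S = 7 \left(-1 - -3\right) = 7 \left(-1 + 3\right) = 7 \cdot 2 = 14$)
$t = \frac{1}{14} \approx 0.071429$
$\left(137 + \left(\left(\left(t + 4 \left(\left(-5 + 1\right) - 5\right)\right) + 75\right) + 69\right)\right)^{2} = \left(137 + \left(\left(\left(\frac{1}{14} + 4 \left(\left(-5 + 1\right) - 5\right)\right) + 75\right) + 69\right)\right)^{2} = \left(137 + \left(\left(\left(\frac{1}{14} + 4 \left(-4 - 5\right)\right) + 75\right) + 69\right)\right)^{2} = \left(137 + \left(\left(\left(\frac{1}{14} + 4 \left(-9\right)\right) + 75\right) + 69\right)\right)^{2} = \left(137 + \left(\left(\left(\frac{1}{14} - 36\right) + 75\right) + 69\right)\right)^{2} = \left(137 + \left(\left(- \frac{503}{14} + 75\right) + 69\right)\right)^{2} = \left(137 + \left(\frac{547}{14} + 69\right)\right)^{2} = \left(137 + \frac{1513}{14}\right)^{2} = \left(\frac{3431}{14}\right)^{2} = \frac{11771761}{196}$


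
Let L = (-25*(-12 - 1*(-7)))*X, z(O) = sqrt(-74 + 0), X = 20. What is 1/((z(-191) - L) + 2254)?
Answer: -123/30295 - I*sqrt(74)/60590 ≈ -0.0040601 - 0.00014198*I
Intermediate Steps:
z(O) = I*sqrt(74) (z(O) = sqrt(-74) = I*sqrt(74))
L = 2500 (L = -25*(-12 - 1*(-7))*20 = -25*(-12 + 7)*20 = -25*(-5)*20 = 125*20 = 2500)
1/((z(-191) - L) + 2254) = 1/((I*sqrt(74) - 1*2500) + 2254) = 1/((I*sqrt(74) - 2500) + 2254) = 1/((-2500 + I*sqrt(74)) + 2254) = 1/(-246 + I*sqrt(74))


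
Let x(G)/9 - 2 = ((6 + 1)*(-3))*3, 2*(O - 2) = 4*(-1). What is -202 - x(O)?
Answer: 347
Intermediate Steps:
O = 0 (O = 2 + (4*(-1))/2 = 2 + (1/2)*(-4) = 2 - 2 = 0)
x(G) = -549 (x(G) = 18 + 9*(((6 + 1)*(-3))*3) = 18 + 9*((7*(-3))*3) = 18 + 9*(-21*3) = 18 + 9*(-63) = 18 - 567 = -549)
-202 - x(O) = -202 - 1*(-549) = -202 + 549 = 347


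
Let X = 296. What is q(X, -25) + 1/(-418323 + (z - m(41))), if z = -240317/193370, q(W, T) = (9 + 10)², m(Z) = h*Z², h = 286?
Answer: 62762405775797/173857080247 ≈ 361.00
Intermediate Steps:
m(Z) = 286*Z²
q(W, T) = 361 (q(W, T) = 19² = 361)
z = -240317/193370 (z = -240317*1/193370 = -240317/193370 ≈ -1.2428)
q(X, -25) + 1/(-418323 + (z - m(41))) = 361 + 1/(-418323 + (-240317/193370 - 286*41²)) = 361 + 1/(-418323 + (-240317/193370 - 286*1681)) = 361 + 1/(-418323 + (-240317/193370 - 1*480766)) = 361 + 1/(-418323 + (-240317/193370 - 480766)) = 361 + 1/(-418323 - 92965961737/193370) = 361 + 1/(-173857080247/193370) = 361 - 193370/173857080247 = 62762405775797/173857080247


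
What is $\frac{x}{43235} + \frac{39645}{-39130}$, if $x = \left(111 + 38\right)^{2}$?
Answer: $- \frac{169065289}{338357110} \approx -0.49967$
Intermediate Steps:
$x = 22201$ ($x = 149^{2} = 22201$)
$\frac{x}{43235} + \frac{39645}{-39130} = \frac{22201}{43235} + \frac{39645}{-39130} = 22201 \cdot \frac{1}{43235} + 39645 \left(- \frac{1}{39130}\right) = \frac{22201}{43235} - \frac{7929}{7826} = - \frac{169065289}{338357110}$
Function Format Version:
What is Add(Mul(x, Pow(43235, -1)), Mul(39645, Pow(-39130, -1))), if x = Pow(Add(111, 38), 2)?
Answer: Rational(-169065289, 338357110) ≈ -0.49967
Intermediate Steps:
x = 22201 (x = Pow(149, 2) = 22201)
Add(Mul(x, Pow(43235, -1)), Mul(39645, Pow(-39130, -1))) = Add(Mul(22201, Pow(43235, -1)), Mul(39645, Pow(-39130, -1))) = Add(Mul(22201, Rational(1, 43235)), Mul(39645, Rational(-1, 39130))) = Add(Rational(22201, 43235), Rational(-7929, 7826)) = Rational(-169065289, 338357110)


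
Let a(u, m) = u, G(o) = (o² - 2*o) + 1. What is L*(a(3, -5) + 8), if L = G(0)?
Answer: 11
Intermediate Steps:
G(o) = 1 + o² - 2*o
L = 1 (L = 1 + 0² - 2*0 = 1 + 0 + 0 = 1)
L*(a(3, -5) + 8) = 1*(3 + 8) = 1*11 = 11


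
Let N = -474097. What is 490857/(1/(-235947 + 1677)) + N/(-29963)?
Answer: -3445537337658473/29963 ≈ -1.1499e+11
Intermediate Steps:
490857/(1/(-235947 + 1677)) + N/(-29963) = 490857/(1/(-235947 + 1677)) - 474097/(-29963) = 490857/(1/(-234270)) - 474097*(-1/29963) = 490857/(-1/234270) + 474097/29963 = 490857*(-234270) + 474097/29963 = -114993069390 + 474097/29963 = -3445537337658473/29963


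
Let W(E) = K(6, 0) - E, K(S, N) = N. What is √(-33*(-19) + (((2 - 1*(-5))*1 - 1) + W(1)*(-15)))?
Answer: 18*√2 ≈ 25.456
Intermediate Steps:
W(E) = -E (W(E) = 0 - E = -E)
√(-33*(-19) + (((2 - 1*(-5))*1 - 1) + W(1)*(-15))) = √(-33*(-19) + (((2 - 1*(-5))*1 - 1) - 1*1*(-15))) = √(627 + (((2 + 5)*1 - 1) - 1*(-15))) = √(627 + ((7*1 - 1) + 15)) = √(627 + ((7 - 1) + 15)) = √(627 + (6 + 15)) = √(627 + 21) = √648 = 18*√2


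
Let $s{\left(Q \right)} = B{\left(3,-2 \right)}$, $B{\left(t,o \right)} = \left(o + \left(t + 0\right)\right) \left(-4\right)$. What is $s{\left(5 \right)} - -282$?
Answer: $278$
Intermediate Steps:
$B{\left(t,o \right)} = - 4 o - 4 t$ ($B{\left(t,o \right)} = \left(o + t\right) \left(-4\right) = - 4 o - 4 t$)
$s{\left(Q \right)} = -4$ ($s{\left(Q \right)} = \left(-4\right) \left(-2\right) - 12 = 8 - 12 = -4$)
$s{\left(5 \right)} - -282 = -4 - -282 = -4 + 282 = 278$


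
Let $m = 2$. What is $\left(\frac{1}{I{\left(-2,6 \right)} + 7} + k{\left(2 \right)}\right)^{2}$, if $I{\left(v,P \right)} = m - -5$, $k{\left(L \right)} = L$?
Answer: $\frac{841}{196} \approx 4.2908$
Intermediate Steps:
$I{\left(v,P \right)} = 7$ ($I{\left(v,P \right)} = 2 - -5 = 2 + 5 = 7$)
$\left(\frac{1}{I{\left(-2,6 \right)} + 7} + k{\left(2 \right)}\right)^{2} = \left(\frac{1}{7 + 7} + 2\right)^{2} = \left(\frac{1}{14} + 2\right)^{2} = \left(\frac{29}{14}\right)^{2} = \frac{841}{196}$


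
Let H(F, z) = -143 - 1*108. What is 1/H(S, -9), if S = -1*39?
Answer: -1/251 ≈ -0.0039841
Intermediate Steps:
S = -39
H(F, z) = -251 (H(F, z) = -143 - 108 = -251)
1/H(S, -9) = 1/(-251) = -1/251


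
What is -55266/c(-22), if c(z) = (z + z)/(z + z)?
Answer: -55266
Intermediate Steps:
c(z) = 1 (c(z) = (2*z)/((2*z)) = (2*z)*(1/(2*z)) = 1)
-55266/c(-22) = -55266/1 = -55266*1 = -55266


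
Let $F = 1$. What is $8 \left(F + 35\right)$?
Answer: $288$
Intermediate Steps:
$8 \left(F + 35\right) = 8 \left(1 + 35\right) = 8 \cdot 36 = 288$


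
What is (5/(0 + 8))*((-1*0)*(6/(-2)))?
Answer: 0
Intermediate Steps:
(5/(0 + 8))*((-1*0)*(6/(-2))) = (5/8)*(0*(6*(-½))) = (5*(⅛))*(0*(-3)) = (5/8)*0 = 0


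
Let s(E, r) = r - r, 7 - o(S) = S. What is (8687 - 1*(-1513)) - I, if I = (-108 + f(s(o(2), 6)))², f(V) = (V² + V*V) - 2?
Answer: -1900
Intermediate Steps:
o(S) = 7 - S
s(E, r) = 0
f(V) = -2 + 2*V² (f(V) = (V² + V²) - 2 = 2*V² - 2 = -2 + 2*V²)
I = 12100 (I = (-108 + (-2 + 2*0²))² = (-108 + (-2 + 2*0))² = (-108 + (-2 + 0))² = (-108 - 2)² = (-110)² = 12100)
(8687 - 1*(-1513)) - I = (8687 - 1*(-1513)) - 1*12100 = (8687 + 1513) - 12100 = 10200 - 12100 = -1900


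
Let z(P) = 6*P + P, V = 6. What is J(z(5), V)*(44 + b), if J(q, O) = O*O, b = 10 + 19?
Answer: 2628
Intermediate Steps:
z(P) = 7*P
b = 29
J(q, O) = O²
J(z(5), V)*(44 + b) = 6²*(44 + 29) = 36*73 = 2628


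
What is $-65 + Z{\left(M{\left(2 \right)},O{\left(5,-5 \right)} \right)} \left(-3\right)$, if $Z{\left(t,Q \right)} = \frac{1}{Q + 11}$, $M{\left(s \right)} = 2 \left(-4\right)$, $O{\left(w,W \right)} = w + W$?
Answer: $- \frac{718}{11} \approx -65.273$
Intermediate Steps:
$O{\left(w,W \right)} = W + w$
$M{\left(s \right)} = -8$
$Z{\left(t,Q \right)} = \frac{1}{11 + Q}$
$-65 + Z{\left(M{\left(2 \right)},O{\left(5,-5 \right)} \right)} \left(-3\right) = -65 + \frac{1}{11 + \left(-5 + 5\right)} \left(-3\right) = -65 + \frac{1}{11 + 0} \left(-3\right) = -65 + \frac{1}{11} \left(-3\right) = -65 - \frac{3}{11} = - \frac{718}{11}$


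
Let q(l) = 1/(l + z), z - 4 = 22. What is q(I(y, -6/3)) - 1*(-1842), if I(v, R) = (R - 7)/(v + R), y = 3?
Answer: 31315/17 ≈ 1842.1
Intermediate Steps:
z = 26 (z = 4 + 22 = 26)
I(v, R) = (-7 + R)/(R + v)
q(l) = 1/(26 + l) (q(l) = 1/(l + 26) = 1/(26 + l))
q(I(y, -6/3)) - 1*(-1842) = 1/(26 + (-7 - 6/3)/(-6/3 + 3)) - 1*(-1842) = 1/(26 + (-7 - 6*1/3)/(-6*1/3 + 3)) + 1842 = 1/(26 + (-7 - 2)/(-2 + 3)) + 1842 = 1/(26 - 9/1) + 1842 = 1/(26 + 1*(-9)) + 1842 = 1/(26 - 9) + 1842 = 1/17 + 1842 = 31315/17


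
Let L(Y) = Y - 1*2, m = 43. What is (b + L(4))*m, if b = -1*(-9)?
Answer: 473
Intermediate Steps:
b = 9
L(Y) = -2 + Y (L(Y) = Y - 2 = -2 + Y)
(b + L(4))*m = (9 + (-2 + 4))*43 = (9 + 2)*43 = 11*43 = 473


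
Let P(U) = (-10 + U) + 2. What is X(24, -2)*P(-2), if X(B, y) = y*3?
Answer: 60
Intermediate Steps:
X(B, y) = 3*y
P(U) = -8 + U
X(24, -2)*P(-2) = (3*(-2))*(-8 - 2) = -6*(-10) = 60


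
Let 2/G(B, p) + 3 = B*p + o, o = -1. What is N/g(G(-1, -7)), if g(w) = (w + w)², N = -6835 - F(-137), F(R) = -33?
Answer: -30609/8 ≈ -3826.1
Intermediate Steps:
G(B, p) = 2/(-4 + B*p) (G(B, p) = 2/(-3 + (B*p - 1)) = 2/(-3 + (-1 + B*p)) = 2/(-4 + B*p))
N = -6802 (N = -6835 - 1*(-33) = -6835 + 33 = -6802)
g(w) = 4*w² (g(w) = (2*w)² = 4*w²)
N/g(G(-1, -7)) = -6802*(-4 - 1*(-7))²/16 = -6802*(-4 + 7)²/16 = -6802/(4*(2/3)²) = -6802/(4*(2*(⅓))²) = -6802/(4*(⅔)²) = -6802/(4*(4/9)) = -6802/16/9 = -6802*9/16 = -30609/8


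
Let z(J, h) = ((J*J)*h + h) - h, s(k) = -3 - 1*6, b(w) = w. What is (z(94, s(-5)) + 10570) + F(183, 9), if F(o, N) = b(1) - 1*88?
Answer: -69041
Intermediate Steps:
s(k) = -9 (s(k) = -3 - 6 = -9)
F(o, N) = -87 (F(o, N) = 1 - 1*88 = 1 - 88 = -87)
z(J, h) = h*J² (z(J, h) = (J²*h + h) - h = (h*J² + h) - h = (h + h*J²) - h = h*J²)
(z(94, s(-5)) + 10570) + F(183, 9) = (-9*94² + 10570) - 87 = (-9*8836 + 10570) - 87 = (-79524 + 10570) - 87 = -68954 - 87 = -69041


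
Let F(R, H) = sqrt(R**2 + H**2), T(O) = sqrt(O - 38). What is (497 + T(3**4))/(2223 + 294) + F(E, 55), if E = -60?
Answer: 497/2517 + 5*sqrt(265) + sqrt(43)/2517 ≈ 81.594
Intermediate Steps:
T(O) = sqrt(-38 + O)
F(R, H) = sqrt(H**2 + R**2)
(497 + T(3**4))/(2223 + 294) + F(E, 55) = (497 + sqrt(-38 + 3**4))/(2223 + 294) + sqrt(55**2 + (-60)**2) = (497 + sqrt(-38 + 81))/2517 + sqrt(3025 + 3600) = (497 + sqrt(43))*(1/2517) + sqrt(6625) = (497/2517 + sqrt(43)/2517) + 5*sqrt(265) = 497/2517 + 5*sqrt(265) + sqrt(43)/2517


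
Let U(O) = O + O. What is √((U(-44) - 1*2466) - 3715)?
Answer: I*√6269 ≈ 79.177*I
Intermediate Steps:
U(O) = 2*O
√((U(-44) - 1*2466) - 3715) = √((2*(-44) - 1*2466) - 3715) = √((-88 - 2466) - 3715) = √(-2554 - 3715) = √(-6269) = I*√6269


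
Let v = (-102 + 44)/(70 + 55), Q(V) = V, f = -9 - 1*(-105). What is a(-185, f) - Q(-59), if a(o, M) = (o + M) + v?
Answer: -3808/125 ≈ -30.464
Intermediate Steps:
f = 96 (f = -9 + 105 = 96)
v = -58/125 ≈ -0.46400
a(o, M) = -58/125 + M + o (a(o, M) = (o + M) - 58/125 = (M + o) - 58/125 = -58/125 + M + o)
a(-185, f) - Q(-59) = (-58/125 + 96 - 185) - 1*(-59) = -11183/125 + 59 = -3808/125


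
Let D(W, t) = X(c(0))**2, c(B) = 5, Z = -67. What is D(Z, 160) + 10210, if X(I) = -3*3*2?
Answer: 10534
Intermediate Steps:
X(I) = -18 (X(I) = -9*2 = -18)
D(W, t) = 324 (D(W, t) = (-18)**2 = 324)
D(Z, 160) + 10210 = 324 + 10210 = 10534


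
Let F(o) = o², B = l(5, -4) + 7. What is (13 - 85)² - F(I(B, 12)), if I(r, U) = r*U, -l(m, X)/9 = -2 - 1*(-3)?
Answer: 4608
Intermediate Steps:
l(m, X) = -9 (l(m, X) = -9*(-2 - 1*(-3)) = -9*(-2 + 3) = -9*1 = -9)
B = -2 (B = -9 + 7 = -2)
I(r, U) = U*r
(13 - 85)² - F(I(B, 12)) = (13 - 85)² - (12*(-2))² = (-72)² - 1*(-24)² = 5184 - 1*576 = 5184 - 576 = 4608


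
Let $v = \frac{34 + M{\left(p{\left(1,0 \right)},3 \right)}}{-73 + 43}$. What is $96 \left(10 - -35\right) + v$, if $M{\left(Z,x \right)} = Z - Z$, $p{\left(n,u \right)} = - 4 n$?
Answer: $\frac{64783}{15} \approx 4318.9$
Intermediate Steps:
$M{\left(Z,x \right)} = 0$
$v = - \frac{17}{15}$ ($v = \frac{34 + 0}{-73 + 43} = \frac{34}{-30} = 34 \left(- \frac{1}{30}\right) = - \frac{17}{15} \approx -1.1333$)
$96 \left(10 - -35\right) + v = 96 \left(10 - -35\right) - \frac{17}{15} = 96 \left(10 + 35\right) - \frac{17}{15} = 96 \cdot 45 - \frac{17}{15} = 4320 - \frac{17}{15} = \frac{64783}{15}$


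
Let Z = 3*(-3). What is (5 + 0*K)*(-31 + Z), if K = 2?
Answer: -200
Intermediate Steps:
Z = -9
(5 + 0*K)*(-31 + Z) = (5 + 0*2)*(-31 - 9) = (5 + 0)*(-40) = 5*(-40) = -200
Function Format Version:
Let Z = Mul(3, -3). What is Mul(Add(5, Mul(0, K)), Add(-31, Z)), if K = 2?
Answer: -200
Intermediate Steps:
Z = -9
Mul(Add(5, Mul(0, K)), Add(-31, Z)) = Mul(Add(5, Mul(0, 2)), Add(-31, -9)) = Mul(Add(5, 0), -40) = Mul(5, -40) = -200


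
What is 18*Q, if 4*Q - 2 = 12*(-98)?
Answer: -5283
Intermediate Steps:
Q = -587/2 (Q = ½ + (12*(-98))/4 = ½ + (¼)*(-1176) = ½ - 294 = -587/2 ≈ -293.50)
18*Q = 18*(-587/2) = -5283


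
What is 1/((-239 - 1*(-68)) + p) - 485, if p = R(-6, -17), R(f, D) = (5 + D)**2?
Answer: -13096/27 ≈ -485.04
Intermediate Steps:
p = 144 (p = (5 - 17)**2 = (-12)**2 = 144)
1/((-239 - 1*(-68)) + p) - 485 = 1/((-239 - 1*(-68)) + 144) - 485 = 1/((-239 + 68) + 144) - 485 = 1/(-171 + 144) - 485 = 1/(-27) - 485 = -1/27 - 485 = -13096/27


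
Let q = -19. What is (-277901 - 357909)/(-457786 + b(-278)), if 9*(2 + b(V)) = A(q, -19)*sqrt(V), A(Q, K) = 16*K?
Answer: 95065972785/68448321694 - 3507210*I*sqrt(278)/34224160847 ≈ 1.3889 - 0.0017086*I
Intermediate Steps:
b(V) = -2 - 304*sqrt(V)/9 (b(V) = -2 + ((16*(-19))*sqrt(V))/9 = -2 + (-304*sqrt(V))/9 = -2 - 304*sqrt(V)/9)
(-277901 - 357909)/(-457786 + b(-278)) = (-277901 - 357909)/(-457786 + (-2 - 304*I*sqrt(278)/9)) = -635810/(-457786 + (-2 - 304*I*sqrt(278)/9)) = -635810/(-457788 - 304*I*sqrt(278)/9)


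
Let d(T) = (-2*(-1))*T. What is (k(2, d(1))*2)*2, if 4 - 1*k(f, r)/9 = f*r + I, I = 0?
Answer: 0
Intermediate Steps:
d(T) = 2*T
k(f, r) = 36 - 9*f*r (k(f, r) = 36 - 9*(f*r + 0) = 36 - 9*f*r)
(k(2, d(1))*2)*2 = ((36 - 9*2*2*1)*2)*2 = ((36 - 9*2*2)*2)*2 = ((36 - 36)*2)*2 = (0*2)*2 = 0*2 = 0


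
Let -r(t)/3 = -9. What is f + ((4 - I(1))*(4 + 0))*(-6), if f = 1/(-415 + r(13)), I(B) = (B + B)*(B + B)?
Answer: -1/388 ≈ -0.0025773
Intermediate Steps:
I(B) = 4*B² (I(B) = (2*B)*(2*B) = 4*B²)
r(t) = 27 (r(t) = -3*(-9) = 27)
f = -1/388 (f = 1/(-415 + 27) = 1/(-388) = -1/388 ≈ -0.0025773)
f + ((4 - I(1))*(4 + 0))*(-6) = -1/388 + ((4 - 4*1²)*(4 + 0))*(-6) = -1/388 + ((4 - 4)*4)*(-6) = -1/388 + (0*4)*(-6) = -1/388 + 0*(-6) = -1/388 + 0 = -1/388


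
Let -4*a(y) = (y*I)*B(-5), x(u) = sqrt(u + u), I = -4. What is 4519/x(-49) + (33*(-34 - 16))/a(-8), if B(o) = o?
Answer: -165/4 - 4519*I*sqrt(2)/14 ≈ -41.25 - 456.49*I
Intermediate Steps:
x(u) = sqrt(2)*sqrt(u) (x(u) = sqrt(2*u) = sqrt(2)*sqrt(u))
a(y) = -5*y (a(y) = -y*(-4)*(-5)/4 = -(-4*y)*(-5)/4 = -5*y)
4519/x(-49) + (33*(-34 - 16))/a(-8) = 4519/((sqrt(2)*sqrt(-49))) + (33*(-34 - 16))/((-5*(-8))) = 4519/((sqrt(2)*(7*I))) + (33*(-50))/40 = 4519/((7*I*sqrt(2))) - 1650*1/40 = 4519*(-I*sqrt(2)/14) - 165/4 = -4519*I*sqrt(2)/14 - 165/4 = -165/4 - 4519*I*sqrt(2)/14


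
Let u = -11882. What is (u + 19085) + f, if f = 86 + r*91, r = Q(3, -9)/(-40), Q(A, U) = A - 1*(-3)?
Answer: 145507/20 ≈ 7275.4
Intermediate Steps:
Q(A, U) = 3 + A (Q(A, U) = A + 3 = 3 + A)
r = -3/20 (r = (3 + 3)/(-40) = 6*(-1/40) = -3/20 ≈ -0.15000)
f = 1447/20 (f = 86 - 3/20*91 = 86 - 273/20 = 1447/20 ≈ 72.350)
(u + 19085) + f = (-11882 + 19085) + 1447/20 = 7203 + 1447/20 = 145507/20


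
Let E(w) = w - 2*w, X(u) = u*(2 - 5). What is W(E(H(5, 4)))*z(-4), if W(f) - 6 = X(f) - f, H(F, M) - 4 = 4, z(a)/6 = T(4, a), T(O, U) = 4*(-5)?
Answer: -4560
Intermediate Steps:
T(O, U) = -20
X(u) = -3*u (X(u) = u*(-3) = -3*u)
z(a) = -120 (z(a) = 6*(-20) = -120)
H(F, M) = 8 (H(F, M) = 4 + 4 = 8)
E(w) = -w
W(f) = 6 - 4*f (W(f) = 6 + (-3*f - f) = 6 - 4*f)
W(E(H(5, 4)))*z(-4) = (6 - (-4)*8)*(-120) = (6 - 4*(-8))*(-120) = (6 + 32)*(-120) = 38*(-120) = -4560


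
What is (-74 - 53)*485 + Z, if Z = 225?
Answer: -61370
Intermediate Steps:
(-74 - 53)*485 + Z = (-74 - 53)*485 + 225 = -127*485 + 225 = -61595 + 225 = -61370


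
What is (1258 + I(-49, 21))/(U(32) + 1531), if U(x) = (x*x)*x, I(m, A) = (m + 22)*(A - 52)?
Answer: 2095/34299 ≈ 0.061081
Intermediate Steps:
I(m, A) = (-52 + A)*(22 + m) (I(m, A) = (22 + m)*(-52 + A) = (-52 + A)*(22 + m))
U(x) = x**3 (U(x) = x**2*x = x**3)
(1258 + I(-49, 21))/(U(32) + 1531) = (1258 + (-1144 - 52*(-49) + 22*21 + 21*(-49)))/(32**3 + 1531) = (1258 + (-1144 + 2548 + 462 - 1029))/(32768 + 1531) = (1258 + 837)/34299 = 2095*(1/34299) = 2095/34299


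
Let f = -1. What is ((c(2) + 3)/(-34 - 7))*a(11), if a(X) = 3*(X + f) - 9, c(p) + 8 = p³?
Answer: -63/41 ≈ -1.5366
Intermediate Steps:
c(p) = -8 + p³
a(X) = -12 + 3*X (a(X) = 3*(X - 1) - 9 = 3*(-1 + X) - 9 = (-3 + 3*X) - 9 = -12 + 3*X)
((c(2) + 3)/(-34 - 7))*a(11) = (((-8 + 2³) + 3)/(-34 - 7))*(-12 + 3*11) = (((-8 + 8) + 3)/(-41))*(-12 + 33) = ((0 + 3)*(-1/41))*21 = (3*(-1/41))*21 = -3/41*21 = -63/41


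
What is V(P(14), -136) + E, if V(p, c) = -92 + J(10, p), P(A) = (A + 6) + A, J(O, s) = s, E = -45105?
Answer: -45163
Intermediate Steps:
P(A) = 6 + 2*A (P(A) = (6 + A) + A = 6 + 2*A)
V(p, c) = -92 + p
V(P(14), -136) + E = (-92 + (6 + 2*14)) - 45105 = (-92 + (6 + 28)) - 45105 = (-92 + 34) - 45105 = -58 - 45105 = -45163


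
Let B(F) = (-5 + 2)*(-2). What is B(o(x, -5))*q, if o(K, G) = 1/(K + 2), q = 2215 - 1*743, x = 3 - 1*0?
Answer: 8832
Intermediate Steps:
x = 3 (x = 3 + 0 = 3)
q = 1472 (q = 2215 - 743 = 1472)
o(K, G) = 1/(2 + K)
B(F) = 6 (B(F) = -3*(-2) = 6)
B(o(x, -5))*q = 6*1472 = 8832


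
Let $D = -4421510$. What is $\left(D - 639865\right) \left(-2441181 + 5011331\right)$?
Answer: $-13008492956250$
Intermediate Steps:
$\left(D - 639865\right) \left(-2441181 + 5011331\right) = \left(-4421510 - 639865\right) \left(-2441181 + 5011331\right) = \left(-5061375\right) 2570150 = -13008492956250$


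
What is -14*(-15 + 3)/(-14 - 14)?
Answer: -6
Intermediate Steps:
-14*(-15 + 3)/(-14 - 14) = -(-168)/(-28) = -(-168)*(-1)/28 = -14*3/7 = -6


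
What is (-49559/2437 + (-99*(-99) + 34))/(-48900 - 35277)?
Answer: -23918336/205139349 ≈ -0.11660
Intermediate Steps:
(-49559/2437 + (-99*(-99) + 34))/(-48900 - 35277) = (-49559*1/2437 + (9801 + 34))/(-84177) = (-49559/2437 + 9835)*(-1/84177) = (23918336/2437)*(-1/84177) = -23918336/205139349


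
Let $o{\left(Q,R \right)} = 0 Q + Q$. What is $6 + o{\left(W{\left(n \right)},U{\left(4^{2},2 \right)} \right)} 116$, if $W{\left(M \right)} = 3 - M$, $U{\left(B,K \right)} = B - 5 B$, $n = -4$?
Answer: $818$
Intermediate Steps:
$U{\left(B,K \right)} = - 4 B$
$o{\left(Q,R \right)} = Q$ ($o{\left(Q,R \right)} = 0 + Q = Q$)
$6 + o{\left(W{\left(n \right)},U{\left(4^{2},2 \right)} \right)} 116 = 6 + \left(3 - -4\right) 116 = 6 + \left(3 + 4\right) 116 = 6 + 7 \cdot 116 = 6 + 812 = 818$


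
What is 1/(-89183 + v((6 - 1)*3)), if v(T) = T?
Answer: -1/89168 ≈ -1.1215e-5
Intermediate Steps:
1/(-89183 + v((6 - 1)*3)) = 1/(-89183 + (6 - 1)*3) = 1/(-89183 + 5*3) = 1/(-89183 + 15) = 1/(-89168) = -1/89168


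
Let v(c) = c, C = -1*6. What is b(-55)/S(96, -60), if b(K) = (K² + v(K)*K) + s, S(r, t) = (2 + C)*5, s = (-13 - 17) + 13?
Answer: -6033/20 ≈ -301.65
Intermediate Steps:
C = -6
s = -17 (s = -30 + 13 = -17)
S(r, t) = -20 (S(r, t) = (2 - 6)*5 = -4*5 = -20)
b(K) = -17 + 2*K² (b(K) = (K² + K*K) - 17 = (K² + K²) - 17 = 2*K² - 17 = -17 + 2*K²)
b(-55)/S(96, -60) = (-17 + 2*(-55)²)/(-20) = (-17 + 2*3025)*(-1/20) = (-17 + 6050)*(-1/20) = 6033*(-1/20) = -6033/20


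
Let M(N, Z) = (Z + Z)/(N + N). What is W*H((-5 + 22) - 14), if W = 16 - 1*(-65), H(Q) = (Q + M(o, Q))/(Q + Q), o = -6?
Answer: 135/4 ≈ 33.750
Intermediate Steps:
M(N, Z) = Z/N (M(N, Z) = (2*Z)/((2*N)) = (2*Z)*(1/(2*N)) = Z/N)
H(Q) = 5/12 (H(Q) = (Q + Q/(-6))/(Q + Q) = (Q + Q*(-⅙))/((2*Q)) = (Q - Q/6)*(1/(2*Q)) = (5*Q/6)*(1/(2*Q)) = 5/12)
W = 81 (W = 16 + 65 = 81)
W*H((-5 + 22) - 14) = 81*(5/12) = 135/4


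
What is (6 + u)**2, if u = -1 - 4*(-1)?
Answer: 81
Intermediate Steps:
u = 3 (u = -1 + 4 = 3)
(6 + u)**2 = (6 + 3)**2 = 9**2 = 81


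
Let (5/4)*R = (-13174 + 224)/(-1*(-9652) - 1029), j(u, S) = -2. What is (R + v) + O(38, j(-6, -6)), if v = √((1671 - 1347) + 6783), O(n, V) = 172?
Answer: 1472796/8623 + √7107 ≈ 255.10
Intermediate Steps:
v = √7107 (v = √(324 + 6783) = √7107 ≈ 84.303)
R = -10360/8623 (R = 4*((-13174 + 224)/(-1*(-9652) - 1029))/5 = 4*(-12950/(9652 - 1029))/5 = 4*(-12950/8623)/5 = 4*(-12950*1/8623)/5 = (⅘)*(-12950/8623) = -10360/8623 ≈ -1.2014)
(R + v) + O(38, j(-6, -6)) = (-10360/8623 + √7107) + 172 = 1472796/8623 + √7107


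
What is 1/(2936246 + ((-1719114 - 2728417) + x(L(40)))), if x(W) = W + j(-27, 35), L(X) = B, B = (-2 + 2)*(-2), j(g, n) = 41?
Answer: -1/1511244 ≈ -6.6171e-7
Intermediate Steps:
B = 0 (B = 0*(-2) = 0)
L(X) = 0
x(W) = 41 + W (x(W) = W + 41 = 41 + W)
1/(2936246 + ((-1719114 - 2728417) + x(L(40)))) = 1/(2936246 + ((-1719114 - 2728417) + (41 + 0))) = 1/(2936246 + (-4447531 + 41)) = 1/(2936246 - 4447490) = 1/(-1511244) = -1/1511244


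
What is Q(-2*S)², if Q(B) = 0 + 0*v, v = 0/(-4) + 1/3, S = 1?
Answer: 0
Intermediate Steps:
v = ⅓ (v = 0*(-¼) + 1*(⅓) = 0 + ⅓ = ⅓ ≈ 0.33333)
Q(B) = 0 (Q(B) = 0 + 0*(⅓) = 0 + 0 = 0)
Q(-2*S)² = 0² = 0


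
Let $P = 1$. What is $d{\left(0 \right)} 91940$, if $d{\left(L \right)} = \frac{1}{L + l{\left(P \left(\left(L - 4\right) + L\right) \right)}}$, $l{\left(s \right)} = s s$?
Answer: $\frac{22985}{4} \approx 5746.3$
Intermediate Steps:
$l{\left(s \right)} = s^{2}$
$d{\left(L \right)} = \frac{1}{L + \left(-4 + 2 L\right)^{2}}$ ($d{\left(L \right)} = \frac{1}{L + \left(1 \left(\left(L - 4\right) + L\right)\right)^{2}} = \frac{1}{L + \left(1 \left(\left(-4 + L\right) + L\right)\right)^{2}} = \frac{1}{L + \left(1 \left(-4 + 2 L\right)\right)^{2}} = \frac{1}{L + \left(-4 + 2 L\right)^{2}}$)
$d{\left(0 \right)} 91940 = \frac{1}{0 + 4 \left(-2 + 0\right)^{2}} \cdot 91940 = \frac{1}{0 + 4 \left(-2\right)^{2}} \cdot 91940 = \frac{1}{0 + 4 \cdot 4} \cdot 91940 = \frac{1}{0 + 16} \cdot 91940 = \frac{1}{16} \cdot 91940 = \frac{22985}{4}$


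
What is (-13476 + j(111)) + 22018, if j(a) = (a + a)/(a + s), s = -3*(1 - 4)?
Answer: 170877/20 ≈ 8543.8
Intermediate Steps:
s = 9 (s = -3*(-3) = 9)
j(a) = 2*a/(9 + a) (j(a) = (a + a)/(a + 9) = (2*a)/(9 + a) = 2*a/(9 + a))
(-13476 + j(111)) + 22018 = (-13476 + 2*111/(9 + 111)) + 22018 = (-13476 + 2*111/120) + 22018 = (-13476 + 2*111*(1/120)) + 22018 = (-13476 + 37/20) + 22018 = -269483/20 + 22018 = 170877/20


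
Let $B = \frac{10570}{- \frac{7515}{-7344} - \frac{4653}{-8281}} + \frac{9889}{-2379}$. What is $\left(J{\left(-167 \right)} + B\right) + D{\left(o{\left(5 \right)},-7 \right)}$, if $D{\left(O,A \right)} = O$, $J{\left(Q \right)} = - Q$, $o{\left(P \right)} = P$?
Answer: $\frac{174196252385297}{25482618057} \approx 6835.9$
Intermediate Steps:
$B = \frac{169813242079493}{25482618057}$ ($B = \frac{10570}{\left(-7515\right) \left(- \frac{1}{7344}\right) - - \frac{4653}{8281}} + 9889 \left(- \frac{1}{2379}\right) = \frac{10570}{\frac{835}{816} + \frac{4653}{8281}} - \frac{9889}{2379} = \frac{10570}{\frac{10711483}{6757296}} - \frac{9889}{2379} = 10570 \cdot \frac{6757296}{10711483} - \frac{9889}{2379} = \frac{71424618720}{10711483} - \frac{9889}{2379} = \frac{169813242079493}{25482618057} \approx 6663.9$)
$\left(J{\left(-167 \right)} + B\right) + D{\left(o{\left(5 \right)},-7 \right)} = \left(\left(-1\right) \left(-167\right) + \frac{169813242079493}{25482618057}\right) + 5 = \left(167 + \frac{169813242079493}{25482618057}\right) + 5 = \frac{174068839295012}{25482618057} + 5 = \frac{174196252385297}{25482618057}$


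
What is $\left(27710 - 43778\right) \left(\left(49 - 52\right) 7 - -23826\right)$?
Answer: $-382498740$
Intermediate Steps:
$\left(27710 - 43778\right) \left(\left(49 - 52\right) 7 - -23826\right) = - 16068 \left(\left(-3\right) 7 + 23826\right) = - 16068 \left(-21 + 23826\right) = \left(-16068\right) 23805 = -382498740$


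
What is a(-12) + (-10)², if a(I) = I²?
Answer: 244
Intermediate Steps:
a(-12) + (-10)² = (-12)² + (-10)² = 144 + 100 = 244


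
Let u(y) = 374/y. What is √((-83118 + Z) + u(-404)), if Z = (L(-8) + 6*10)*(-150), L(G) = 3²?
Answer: I*√3813906046/202 ≈ 305.73*I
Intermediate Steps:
L(G) = 9
Z = -10350 (Z = (9 + 6*10)*(-150) = (9 + 60)*(-150) = 69*(-150) = -10350)
√((-83118 + Z) + u(-404)) = √((-83118 - 10350) + 374/(-404)) = √(-93468 + 374*(-1/404)) = √(-93468 - 187/202) = √(-18880723/202) = I*√3813906046/202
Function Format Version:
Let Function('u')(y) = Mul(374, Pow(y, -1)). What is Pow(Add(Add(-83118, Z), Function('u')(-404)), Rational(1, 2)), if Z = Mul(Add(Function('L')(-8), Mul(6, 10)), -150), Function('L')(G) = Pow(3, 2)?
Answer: Mul(Rational(1, 202), I, Pow(3813906046, Rational(1, 2))) ≈ Mul(305.73, I)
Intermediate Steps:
Function('L')(G) = 9
Z = -10350 (Z = Mul(Add(9, Mul(6, 10)), -150) = Mul(Add(9, 60), -150) = Mul(69, -150) = -10350)
Pow(Add(Add(-83118, Z), Function('u')(-404)), Rational(1, 2)) = Pow(Add(Add(-83118, -10350), Mul(374, Pow(-404, -1))), Rational(1, 2)) = Pow(Add(-93468, Mul(374, Rational(-1, 404))), Rational(1, 2)) = Pow(Add(-93468, Rational(-187, 202)), Rational(1, 2)) = Pow(Rational(-18880723, 202), Rational(1, 2)) = Mul(Rational(1, 202), I, Pow(3813906046, Rational(1, 2)))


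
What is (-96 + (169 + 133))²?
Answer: 42436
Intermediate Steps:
(-96 + (169 + 133))² = (-96 + 302)² = 206² = 42436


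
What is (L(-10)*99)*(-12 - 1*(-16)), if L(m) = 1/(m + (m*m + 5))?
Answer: 396/95 ≈ 4.1684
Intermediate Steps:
L(m) = 1/(5 + m + m²) (L(m) = 1/(m + (m² + 5)) = 1/(m + (5 + m²)) = 1/(5 + m + m²))
(L(-10)*99)*(-12 - 1*(-16)) = (99/(5 - 10 + (-10)²))*(-12 - 1*(-16)) = (99/(5 - 10 + 100))*(-12 + 16) = (99/95)*4 = 396/95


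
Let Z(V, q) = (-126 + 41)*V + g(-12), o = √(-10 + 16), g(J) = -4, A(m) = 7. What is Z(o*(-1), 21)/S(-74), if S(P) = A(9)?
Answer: -4/7 + 85*√6/7 ≈ 29.172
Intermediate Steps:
S(P) = 7
o = √6 ≈ 2.4495
Z(V, q) = -4 - 85*V (Z(V, q) = (-126 + 41)*V - 4 = -85*V - 4 = -4 - 85*V)
Z(o*(-1), 21)/S(-74) = (-4 - 85*√6*(-1))/7 = (-4 - (-85)*√6)*(⅐) = (-4 + 85*√6)*(⅐) = -4/7 + 85*√6/7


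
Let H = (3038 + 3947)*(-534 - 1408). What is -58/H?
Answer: 29/6782435 ≈ 4.2758e-6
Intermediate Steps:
H = -13564870 (H = 6985*(-1942) = -13564870)
-58/H = -58/(-13564870) = -58*(-1/13564870) = 29/6782435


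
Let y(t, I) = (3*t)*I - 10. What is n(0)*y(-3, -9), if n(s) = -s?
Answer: 0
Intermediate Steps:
y(t, I) = -10 + 3*I*t (y(t, I) = 3*I*t - 10 = -10 + 3*I*t)
n(0)*y(-3, -9) = (-1*0)*(-10 + 3*(-9)*(-3)) = 0*(-10 + 81) = 0*71 = 0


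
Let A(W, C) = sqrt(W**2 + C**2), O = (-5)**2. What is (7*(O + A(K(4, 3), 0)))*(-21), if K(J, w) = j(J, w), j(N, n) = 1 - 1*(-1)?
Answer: -3969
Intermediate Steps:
j(N, n) = 2 (j(N, n) = 1 + 1 = 2)
K(J, w) = 2
O = 25
A(W, C) = sqrt(C**2 + W**2)
(7*(O + A(K(4, 3), 0)))*(-21) = (7*(25 + sqrt(0**2 + 2**2)))*(-21) = (7*(25 + sqrt(0 + 4)))*(-21) = (7*(25 + sqrt(4)))*(-21) = (7*(25 + 2))*(-21) = (7*27)*(-21) = 189*(-21) = -3969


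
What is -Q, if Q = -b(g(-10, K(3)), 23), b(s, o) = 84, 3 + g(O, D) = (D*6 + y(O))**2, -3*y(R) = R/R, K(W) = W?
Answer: 84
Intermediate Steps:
y(R) = -1/3 (y(R) = -R/(3*R) = -1/3*1 = -1/3)
g(O, D) = -3 + (-1/3 + 6*D)**2 (g(O, D) = -3 + (D*6 - 1/3)**2 = -3 + (6*D - 1/3)**2 = -3 + (-1/3 + 6*D)**2)
Q = -84 (Q = -1*84 = -84)
-Q = -1*(-84) = 84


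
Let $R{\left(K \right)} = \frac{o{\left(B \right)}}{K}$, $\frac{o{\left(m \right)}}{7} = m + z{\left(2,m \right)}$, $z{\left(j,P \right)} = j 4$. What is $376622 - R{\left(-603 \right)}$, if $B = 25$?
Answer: $\frac{75701099}{201} \approx 3.7662 \cdot 10^{5}$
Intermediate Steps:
$z{\left(j,P \right)} = 4 j$
$o{\left(m \right)} = 56 + 7 m$ ($o{\left(m \right)} = 7 \left(m + 4 \cdot 2\right) = 7 \left(m + 8\right) = 7 \left(8 + m\right) = 56 + 7 m$)
$R{\left(K \right)} = \frac{231}{K}$ ($R{\left(K \right)} = \frac{56 + 7 \cdot 25}{K} = \frac{56 + 175}{K} = \frac{231}{K}$)
$376622 - R{\left(-603 \right)} = 376622 - \frac{231}{-603} = 376622 - 231 \left(- \frac{1}{603}\right) = 376622 - - \frac{77}{201} = 376622 + \frac{77}{201} = \frac{75701099}{201}$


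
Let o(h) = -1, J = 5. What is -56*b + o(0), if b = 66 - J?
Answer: -3417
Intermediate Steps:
b = 61 (b = 66 - 1*5 = 66 - 5 = 61)
-56*b + o(0) = -56*61 - 1 = -3416 - 1 = -3417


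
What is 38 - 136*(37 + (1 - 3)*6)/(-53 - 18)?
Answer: 6098/71 ≈ 85.887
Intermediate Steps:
38 - 136*(37 + (1 - 3)*6)/(-53 - 18) = 38 - 136*(37 - 2*6)/(-71) = 38 - 136*(37 - 12)*(-1)/71 = 38 - 3400*(-1)/71 = 38 - 136*(-25/71) = 38 + 3400/71 = 6098/71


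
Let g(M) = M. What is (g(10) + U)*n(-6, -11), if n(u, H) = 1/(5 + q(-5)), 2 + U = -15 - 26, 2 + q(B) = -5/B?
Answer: -33/4 ≈ -8.2500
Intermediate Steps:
q(B) = -2 - 5/B
U = -43 (U = -2 + (-15 - 26) = -2 - 41 = -43)
n(u, H) = ¼ (n(u, H) = 1/(5 + (-2 - 5/(-5))) = 1/(5 + (-2 - 5*(-⅕))) = 1/(5 + (-2 + 1)) = 1/(5 - 1) = 1/4 = ¼)
(g(10) + U)*n(-6, -11) = (10 - 43)*(¼) = -33*¼ = -33/4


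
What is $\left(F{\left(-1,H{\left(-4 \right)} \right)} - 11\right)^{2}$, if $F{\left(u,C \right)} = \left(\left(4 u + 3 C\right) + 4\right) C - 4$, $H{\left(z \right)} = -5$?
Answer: $3600$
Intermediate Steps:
$F{\left(u,C \right)} = -4 + C \left(4 + 3 C + 4 u\right)$ ($F{\left(u,C \right)} = \left(\left(3 C + 4 u\right) + 4\right) C - 4 = \left(4 + 3 C + 4 u\right) C - 4 = C \left(4 + 3 C + 4 u\right) - 4 = -4 + C \left(4 + 3 C + 4 u\right)$)
$\left(F{\left(-1,H{\left(-4 \right)} \right)} - 11\right)^{2} = \left(\left(-4 + 3 \left(-5\right)^{2} + 4 \left(-5\right) + 4 \left(-5\right) \left(-1\right)\right) - 11\right)^{2} = \left(\left(-4 + 3 \cdot 25 - 20 + 20\right) - 11\right)^{2} = \left(\left(-4 + 75 - 20 + 20\right) - 11\right)^{2} = \left(71 - 11\right)^{2} = 60^{2} = 3600$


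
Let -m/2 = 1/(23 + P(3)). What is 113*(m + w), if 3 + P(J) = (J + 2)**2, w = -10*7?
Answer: -356176/45 ≈ -7915.0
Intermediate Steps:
w = -70
P(J) = -3 + (2 + J)**2 (P(J) = -3 + (J + 2)**2 = -3 + (2 + J)**2)
m = -2/45 (m = -2/(23 + (-3 + (2 + 3)**2)) = -2/(23 + (-3 + 5**2)) = -2/(23 + (-3 + 25)) = -2/(23 + 22) = -2/45 ≈ -0.044444)
113*(m + w) = 113*(-2/45 - 70) = 113*(-3152/45) = -356176/45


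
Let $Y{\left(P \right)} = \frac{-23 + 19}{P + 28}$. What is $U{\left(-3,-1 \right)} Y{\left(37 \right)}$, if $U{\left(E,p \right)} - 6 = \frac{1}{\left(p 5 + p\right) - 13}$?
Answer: $- \frac{452}{1235} \approx -0.36599$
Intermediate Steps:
$Y{\left(P \right)} = - \frac{4}{28 + P}$
$U{\left(E,p \right)} = 6 + \frac{1}{-13 + 6 p}$ ($U{\left(E,p \right)} = 6 + \frac{1}{\left(p 5 + p\right) - 13} = 6 + \frac{1}{\left(5 p + p\right) - 13} = 6 + \frac{1}{6 p - 13} = 6 + \frac{1}{-13 + 6 p}$)
$U{\left(-3,-1 \right)} Y{\left(37 \right)} = \frac{-77 + 36 \left(-1\right)}{-13 + 6 \left(-1\right)} \left(- \frac{4}{28 + 37}\right) = \frac{-77 - 36}{-13 - 6} \left(- \frac{4}{65}\right) = \frac{1}{-19} \left(-113\right) \left(\left(-4\right) \frac{1}{65}\right) = \left(- \frac{1}{19}\right) \left(-113\right) \left(- \frac{4}{65}\right) = \frac{113}{19} \left(- \frac{4}{65}\right) = - \frac{452}{1235}$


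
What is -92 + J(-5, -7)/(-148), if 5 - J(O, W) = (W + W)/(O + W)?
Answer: -81719/888 ≈ -92.026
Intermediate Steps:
J(O, W) = 5 - 2*W/(O + W) (J(O, W) = 5 - (W + W)/(O + W) = 5 - 2*W/(O + W))
-92 + J(-5, -7)/(-148) = -92 + ((3*(-7) + 5*(-5))/(-5 - 7))/(-148) = -92 - (-21 - 25)/(148*(-12)) = -92 - (-1)*(-46)/1776 = -92 - 1/148*23/6 = -92 - 23/888 = -81719/888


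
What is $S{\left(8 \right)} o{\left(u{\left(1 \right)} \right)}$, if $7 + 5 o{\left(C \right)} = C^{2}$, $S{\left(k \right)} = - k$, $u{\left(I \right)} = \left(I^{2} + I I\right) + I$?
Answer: $- \frac{16}{5} \approx -3.2$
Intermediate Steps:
$u{\left(I \right)} = I + 2 I^{2}$ ($u{\left(I \right)} = \left(I^{2} + I^{2}\right) + I = 2 I^{2} + I = I + 2 I^{2}$)
$o{\left(C \right)} = - \frac{7}{5} + \frac{C^{2}}{5}$
$S{\left(8 \right)} o{\left(u{\left(1 \right)} \right)} = \left(-1\right) 8 \left(- \frac{7}{5} + \frac{\left(1 \left(1 + 2 \cdot 1\right)\right)^{2}}{5}\right) = - 8 \left(- \frac{7}{5} + \frac{\left(1 \left(1 + 2\right)\right)^{2}}{5}\right) = - 8 \left(- \frac{7}{5} + \frac{\left(1 \cdot 3\right)^{2}}{5}\right) = - 8 \left(- \frac{7}{5} + \frac{3^{2}}{5}\right) = - 8 \left(- \frac{7}{5} + \frac{1}{5} \cdot 9\right) = - 8 \left(- \frac{7}{5} + \frac{9}{5}\right) = \left(-8\right) \frac{2}{5} = - \frac{16}{5}$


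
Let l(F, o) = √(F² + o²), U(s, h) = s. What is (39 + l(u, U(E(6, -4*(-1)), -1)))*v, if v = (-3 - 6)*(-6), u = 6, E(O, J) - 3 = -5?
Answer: 2106 + 108*√10 ≈ 2447.5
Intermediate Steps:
E(O, J) = -2 (E(O, J) = 3 - 5 = -2)
v = 54 (v = -9*(-6) = 54)
(39 + l(u, U(E(6, -4*(-1)), -1)))*v = (39 + √(6² + (-2)²))*54 = (39 + √(36 + 4))*54 = (39 + √40)*54 = (39 + 2*√10)*54 = 2106 + 108*√10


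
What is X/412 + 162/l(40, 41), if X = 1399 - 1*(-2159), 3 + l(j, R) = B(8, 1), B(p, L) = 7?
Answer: 5061/103 ≈ 49.136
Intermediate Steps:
l(j, R) = 4 (l(j, R) = -3 + 7 = 4)
X = 3558 (X = 1399 + 2159 = 3558)
X/412 + 162/l(40, 41) = 3558/412 + 162/4 = 3558*(1/412) + 162*(¼) = 1779/206 + 81/2 = 5061/103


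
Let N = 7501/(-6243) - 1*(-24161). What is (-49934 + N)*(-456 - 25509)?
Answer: 1392661682700/2081 ≈ 6.6923e+8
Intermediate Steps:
N = 150829622/6243 (N = 7501*(-1/6243) + 24161 = -7501/6243 + 24161 = 150829622/6243 ≈ 24160.)
(-49934 + N)*(-456 - 25509) = (-49934 + 150829622/6243)*(-456 - 25509) = -160908340/6243*(-25965) = 1392661682700/2081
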